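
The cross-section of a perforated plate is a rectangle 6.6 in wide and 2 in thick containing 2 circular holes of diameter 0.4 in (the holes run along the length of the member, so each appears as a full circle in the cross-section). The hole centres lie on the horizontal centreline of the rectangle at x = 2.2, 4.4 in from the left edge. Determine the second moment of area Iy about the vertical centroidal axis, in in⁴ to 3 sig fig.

Break the section into simple shapes (no overlaps), measuring from the bottom-left corner of the bounding box.
Plate: 6.6 × 2, A = 13.2 in², x = 3.3 in, Ī = 47.916 in⁴.
Hole 1 (subtracted): ⌀0.4, A = 0.12566 in², x = 2.2 in, Ī = 0.0012566 in⁴.
Hole 2 (subtracted): ⌀0.4, A = 0.12566 in², x = 4.4 in, Ī = 0.0012566 in⁴.
By symmetry the centroid is at mid-width, x̄ = 3.3 in.
Transfer each piece to the vertical centroidal axis using Ī + A·d² with d = x − 3.3:
  plate: d = 0 in → contributes +47.916 in⁴
  hole 1: d = -1.1 in → contributes −0.15331 in⁴
  hole 2: d = 1.1 in → contributes −0.15331 in⁴
Total I = 47.609 in⁴.

Iy ≈ 47.6 in⁴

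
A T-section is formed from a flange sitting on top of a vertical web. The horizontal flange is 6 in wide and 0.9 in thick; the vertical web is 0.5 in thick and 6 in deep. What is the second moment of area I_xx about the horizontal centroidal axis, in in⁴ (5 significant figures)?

I_xx ≈ 32.319 in⁴

Treat the section as a set of non-overlapping primitives; coordinates are from the bounding-box lower-left.
Flange: 6 × 0.9, A = 5.4 in², y = 6.45 in, Ī = 0.3645 in⁴.
Web: 0.5 × 6, A = 3 in², y = 3 in, Ī = 9 in⁴.
Centroid: ȳ = ΣA·y / ΣA = 5.217857 in.
Transfer each piece to the horizontal centroidal axis using Ī + A·d² with d = y − 5.217857:
  flange: d = 1.232143 in → contributes +8.562651 in⁴
  web: d = -2.217857 in → contributes +23.75667 in⁴
Total I = 32.31932 in⁴.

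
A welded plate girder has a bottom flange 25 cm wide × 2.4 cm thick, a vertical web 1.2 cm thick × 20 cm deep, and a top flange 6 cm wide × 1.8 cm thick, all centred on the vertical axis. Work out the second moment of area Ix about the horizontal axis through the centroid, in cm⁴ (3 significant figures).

Ix ≈ 6400 cm⁴

Split into non-overlapping primitives; take the origin at the lower-left of the bounding box.
Bottom plate: 25 × 2.4, A = 60 cm², y = 1.2 cm, Ī = 28.8 cm⁴.
Web plate: 1.2 × 20, A = 24 cm², y = 12.4 cm, Ī = 800 cm⁴.
Top plate: 6 × 1.8, A = 10.8 cm², y = 23.3 cm, Ī = 2.916 cm⁴.
Centroid: ȳ = ΣA·y / ΣA = 6.5532 cm.
Transfer each piece to the horizontal axis through the centroid using Ī + A·d² with d = y − 6.5532:
  bottom plate: d = -5.3532 cm → contributes +1748.2 cm⁴
  web plate: d = 5.8468 cm → contributes +1620.5 cm⁴
  top plate: d = 16.747 cm → contributes +3031.8 cm⁴
Total I = 6400.5 cm⁴.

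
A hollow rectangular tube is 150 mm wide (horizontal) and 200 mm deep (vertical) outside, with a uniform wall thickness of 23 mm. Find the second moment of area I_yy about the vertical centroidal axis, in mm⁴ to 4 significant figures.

I_yy ≈ 4.181 × 10⁷ mm⁴

Split into non-overlapping primitives; take the origin at the lower-left of the bounding box.
Outer rectangle: 150 × 200, A = 30 000 mm², x = 75 mm, Ī = 56 250 000 mm⁴.
Inner void (subtracted): 104 × 154, A = 16 016 mm², x = 75 mm, Ī = 14 435 755 mm⁴.
By symmetry the centroid is at mid-width, x̄ = 75 mm.
All pieces are centred on the vertical centroidal axis, so I = ΣĪ (holes subtracted) = 41 814 245 mm⁴.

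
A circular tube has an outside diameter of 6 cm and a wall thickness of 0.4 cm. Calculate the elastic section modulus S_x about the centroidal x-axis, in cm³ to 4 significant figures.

S_x ≈ 9.242 cm³

Decompose the section into non-overlapping parts with the origin at the bottom-left of its bounding rectangle.
Outer circle: ⌀6, A = 28.2743 cm², y = 3 cm, Ī = 63.6173 cm⁴.
Bore (subtracted): ⌀5.2, A = 21.2372 cm², y = 3 cm, Ī = 35.8908 cm⁴.
By symmetry the centroid is at mid-height, ȳ = 3 cm.
All pieces are centred on the centroidal x-axis, so I = ΣĪ (holes subtracted) = 27.7264 cm⁴.
Extreme fibre distance c = 3 cm; S = I/c = 9.24215 cm³.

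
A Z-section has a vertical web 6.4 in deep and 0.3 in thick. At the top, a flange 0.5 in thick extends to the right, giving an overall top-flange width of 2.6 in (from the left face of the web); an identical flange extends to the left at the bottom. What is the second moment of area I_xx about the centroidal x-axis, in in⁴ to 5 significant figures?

I_xx ≈ 26.617 in⁴

Treat the section as a set of non-overlapping primitives; coordinates are from the bounding-box lower-left.
Web: 0.3 × 6.4, A = 1.92 in², y = 3.2 in, Ī = 6.5536 in⁴.
Top flange (beyond web): 2.3 × 0.5, A = 1.15 in², y = 6.15 in, Ī = 0.02395833 in⁴.
Bottom flange (beyond web): 2.3 × 0.5, A = 1.15 in², y = 0.25 in, Ī = 0.02395833 in⁴.
Centroid: ȳ = ΣA·y / ΣA = 3.2 in.
Transfer each piece to the centroidal x-axis using Ī + A·d² with d = y − 3.2:
  web: d = 0 in → contributes +6.5536 in⁴
  top flange (beyond web): d = 2.95 in → contributes +10.03183 in⁴
  bottom flange (beyond web): d = -2.95 in → contributes +10.03183 in⁴
Total I = 26.61727 in⁴.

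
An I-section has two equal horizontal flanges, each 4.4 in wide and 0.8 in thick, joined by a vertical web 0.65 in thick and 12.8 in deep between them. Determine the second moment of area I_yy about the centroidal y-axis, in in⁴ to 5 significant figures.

Decompose the section into non-overlapping parts with the origin at the bottom-left of its bounding rectangle.
Bottom flange: 4.4 × 0.8, A = 3.52 in², x = 2.2 in, Ī = 5.678933 in⁴.
Web: 0.65 × 12.8, A = 8.32 in², x = 2.2 in, Ī = 0.2929333 in⁴.
Top flange: 4.4 × 0.8, A = 3.52 in², x = 2.2 in, Ī = 5.678933 in⁴.
By symmetry the centroid is at mid-width, x̄ = 2.2 in.
All pieces are centred on the centroidal y-axis, so I = ΣĪ = 11.6508 in⁴.

I_yy ≈ 11.651 in⁴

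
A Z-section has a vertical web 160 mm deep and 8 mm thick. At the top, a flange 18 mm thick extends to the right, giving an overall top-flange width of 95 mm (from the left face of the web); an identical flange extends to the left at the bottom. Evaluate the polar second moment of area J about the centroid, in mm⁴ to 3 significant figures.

Break the section into simple shapes (no overlaps), measuring from the bottom-left corner of the bounding box.
Web: 8 × 160, A = 1 280 mm², y = 80 mm, Ī = 2 730 667 mm⁴.
Top flange (beyond web): 87 × 18, A = 1 566 mm², y = 151 mm, Ī = 42 282 mm⁴.
Bottom flange (beyond web): 87 × 18, A = 1 566 mm², y = 9 mm, Ī = 42 282 mm⁴.
Centroid: ȳ = ΣA·y / ΣA = 80 mm.
Transfer each piece to the centroidal x-axis using Ī + A·d² with d = y − 80:
  web: d = 0 mm → contributes +2 730 667 mm⁴
  top flange (beyond web): d = 71 mm → contributes +7 936 488 mm⁴
  bottom flange (beyond web): d = -71 mm → contributes +7 936 488 mm⁴
Total I = 18 603 643 mm⁴.
For the y-axis: x̄ = 91 mm.
Repeating about the centroidal y-axis gives I_y = 9 048 911 mm⁴.
Polar second moment: J = I_x + I_y = 27 652 553 mm⁴.

J ≈ 2.77 × 10⁷ mm⁴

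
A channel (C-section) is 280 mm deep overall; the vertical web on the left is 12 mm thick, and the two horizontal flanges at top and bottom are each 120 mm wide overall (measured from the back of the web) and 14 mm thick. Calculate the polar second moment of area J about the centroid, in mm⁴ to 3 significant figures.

J ≈ 8.42 × 10⁷ mm⁴

Decompose the section into non-overlapping parts with the origin at the bottom-left of its bounding rectangle.
Web: 12 × 280, A = 3 360 mm², y = 140 mm, Ī = 21 952 000 mm⁴.
Top flange (beyond web): 108 × 14, A = 1 512 mm², y = 273 mm, Ī = 24 696 mm⁴.
Bottom flange (beyond web): 108 × 14, A = 1 512 mm², y = 7 mm, Ī = 24 696 mm⁴.
By symmetry the centroid is at mid-height, ȳ = 140 mm.
Transfer each piece to the centroidal x-axis using Ī + A·d² with d = y − 140:
  web: d = 0 mm → contributes +21 952 000 mm⁴
  top flange (beyond web): d = 133 mm → contributes +26 770 464 mm⁴
  bottom flange (beyond web): d = -133 mm → contributes +26 770 464 mm⁴
Total I = 75 492 928 mm⁴.
For the y-axis: x̄ = 34.421 mm.
Repeating about the centroidal y-axis gives I_y = 8 709 332 mm⁴.
Polar second moment: J = I_x + I_y = 84 202 260 mm⁴.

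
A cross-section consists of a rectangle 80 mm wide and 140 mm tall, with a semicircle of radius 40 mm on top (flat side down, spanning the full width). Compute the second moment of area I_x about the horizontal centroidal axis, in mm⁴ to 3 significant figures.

Break the section into simple shapes (no overlaps), measuring from the bottom-left corner of the bounding box.
Rectangular body: 80 × 140, A = 11 200 mm², y = 70 mm, Ī = 18 293 333 mm⁴.
Semicircular cap: semicircle r = 40, A = 2513.3 mm², y = 156.98 mm, Ī = 280 978 mm⁴.
Centroid: ȳ = ΣA·y / ΣA = 85.94 mm.
Transfer each piece to the horizontal centroidal axis using Ī + A·d² with d = y − 85.94:
  rectangular body: d = -15.94 mm → contributes +21 139 233 mm⁴
  semicircular cap: d = 71.036 mm → contributes +12 963 269 mm⁴
Total I = 34 102 502 mm⁴.

I_x ≈ 3.41 × 10⁷ mm⁴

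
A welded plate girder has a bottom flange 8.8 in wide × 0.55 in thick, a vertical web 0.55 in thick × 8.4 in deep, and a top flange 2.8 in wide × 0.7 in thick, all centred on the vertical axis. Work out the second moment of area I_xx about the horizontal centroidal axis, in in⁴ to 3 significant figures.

Treat the section as a set of non-overlapping primitives; coordinates are from the bounding-box lower-left.
Bottom plate: 8.8 × 0.55, A = 4.84 in², y = 0.275 in, Ī = 0.12201 in⁴.
Web plate: 0.55 × 8.4, A = 4.62 in², y = 4.75 in, Ī = 27.166 in⁴.
Top plate: 2.8 × 0.7, A = 1.96 in², y = 9.3 in, Ī = 0.080033 in⁴.
Centroid: ȳ = ΣA·y / ΣA = 3.6343 in.
Transfer each piece to the horizontal centroidal axis using Ī + A·d² with d = y − 3.6343:
  bottom plate: d = -3.3593 in → contributes +54.742 in⁴
  web plate: d = 1.1157 in → contributes +32.916 in⁴
  top plate: d = 5.6657 in → contributes +62.996 in⁴
Total I = 150.65 in⁴.

I_xx ≈ 151 in⁴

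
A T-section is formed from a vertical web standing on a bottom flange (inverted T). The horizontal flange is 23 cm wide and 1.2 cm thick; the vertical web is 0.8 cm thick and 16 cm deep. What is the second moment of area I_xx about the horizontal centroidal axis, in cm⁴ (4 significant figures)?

Break the section into simple shapes (no overlaps), measuring from the bottom-left corner of the bounding box.
Flange: 23 × 1.2, A = 27.6 cm², y = 0.6 cm, Ī = 3.312 cm⁴.
Web: 0.8 × 16, A = 12.8 cm², y = 9.2 cm, Ī = 273.067 cm⁴.
Centroid: ȳ = ΣA·y / ΣA = 3.32475 cm.
Transfer each piece to the horizontal centroidal axis using Ī + A·d² with d = y − 3.32475:
  flange: d = -2.72475 cm → contributes +208.222 cm⁴
  web: d = 5.87525 cm → contributes +714.904 cm⁴
Total I = 923.126 cm⁴.

I_xx ≈ 923.1 cm⁴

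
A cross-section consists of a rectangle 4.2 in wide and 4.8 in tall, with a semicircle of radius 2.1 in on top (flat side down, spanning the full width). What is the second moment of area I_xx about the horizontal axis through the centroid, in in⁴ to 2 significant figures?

Decompose the section into non-overlapping parts with the origin at the bottom-left of its bounding rectangle.
Rectangular body: 4.2 × 4.8, A = 20.16 in², y = 2.4 in, Ī = 38.71 in⁴.
Semicircular cap: semicircle r = 2.1, A = 6.927 in², y = 5.691 in, Ī = 2.135 in⁴.
Centroid: ȳ = ΣA·y / ΣA = 3.242 in.
Transfer each piece to the horizontal axis through the centroid using Ī + A·d² with d = y − 3.242:
  rectangular body: d = -0.8417 in → contributes +52.99 in⁴
  semicircular cap: d = 2.45 in → contributes +43.7 in⁴
Total I = 96.69 in⁴.

I_xx ≈ 97 in⁴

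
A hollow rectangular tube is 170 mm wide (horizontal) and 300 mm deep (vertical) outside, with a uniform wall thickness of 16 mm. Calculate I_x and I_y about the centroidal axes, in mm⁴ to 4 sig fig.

Decompose the section into non-overlapping parts with the origin at the bottom-left of its bounding rectangle.
Outer rectangle: 170 × 300, A = 51 000 mm², y = 150 mm, Ī = 382 500 000 mm⁴.
Inner void (subtracted): 138 × 268, A = 36 984 mm², y = 150 mm, Ī = 221 361 568 mm⁴.
By symmetry the centroid is at mid-height, ȳ = 150 mm.
All pieces are centred on the centroidal x-axis, so I = ΣĪ (holes subtracted) = 161 138 432 mm⁴.
Repeating about the centroidal y-axis gives I_y = 64 131 392 mm⁴.

I_x ≈ 1.611 × 10⁸ mm⁴, I_y ≈ 6.413 × 10⁷ mm⁴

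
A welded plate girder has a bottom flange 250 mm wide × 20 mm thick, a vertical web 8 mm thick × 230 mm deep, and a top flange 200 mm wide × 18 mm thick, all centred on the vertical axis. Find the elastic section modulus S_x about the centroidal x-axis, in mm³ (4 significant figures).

Treat the section as a set of non-overlapping primitives; coordinates are from the bounding-box lower-left.
Bottom plate: 250 × 20, A = 5 000 mm², y = 10 mm, Ī = 166 667 mm⁴.
Web plate: 8 × 230, A = 1 840 mm², y = 135 mm, Ī = 8 111 333 mm⁴.
Top plate: 200 × 18, A = 3 600 mm², y = 259 mm, Ī = 97 200 mm⁴.
Centroid: ȳ = ΣA·y / ΣA = 117.893 mm.
Transfer each piece to the centroidal x-axis using Ī + A·d² with d = y − 117.893:
  bottom plate: d = -107.893 mm → contributes +58 370 862 mm⁴
  web plate: d = 17.1073 mm → contributes +8 649 826 mm⁴
  top plate: d = 141.107 mm → contributes +71 777 752 mm⁴
Total I = 138 798 440 mm⁴.
Extreme fibre distance c = 150.107 mm; S = I/c = 924 662 mm³.

S_x ≈ 9.247 × 10⁵ mm³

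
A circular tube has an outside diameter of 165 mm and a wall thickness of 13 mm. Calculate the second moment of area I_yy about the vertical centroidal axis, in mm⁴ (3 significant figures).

Break the section into simple shapes (no overlaps), measuring from the bottom-left corner of the bounding box.
Outer circle: ⌀165, A = 21 382 mm², x = 82.5 mm, Ī = 36 383 601 mm⁴.
Bore (subtracted): ⌀139, A = 15 175 mm², x = 82.5 mm, Ī = 18 324 372 mm⁴.
By symmetry the centroid is at mid-width, x̄ = 82.5 mm.
All pieces are centred on the vertical centroidal axis, so I = ΣĪ (holes subtracted) = 18 059 229 mm⁴.

I_yy ≈ 1.81 × 10⁷ mm⁴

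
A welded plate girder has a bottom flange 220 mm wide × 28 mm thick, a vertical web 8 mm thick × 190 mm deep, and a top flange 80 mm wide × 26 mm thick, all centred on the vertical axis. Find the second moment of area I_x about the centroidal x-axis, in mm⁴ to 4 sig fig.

I_x ≈ 8.209 × 10⁷ mm⁴

Decompose the section into non-overlapping parts with the origin at the bottom-left of its bounding rectangle.
Bottom plate: 220 × 28, A = 6 160 mm², y = 14 mm, Ī = 402 453 mm⁴.
Web plate: 8 × 190, A = 1 520 mm², y = 123 mm, Ī = 4 572 667 mm⁴.
Top plate: 80 × 26, A = 2 080 mm², y = 231 mm, Ī = 117 173 mm⁴.
Centroid: ȳ = ΣA·y / ΣA = 77.2213 mm.
Transfer each piece to the centroidal x-axis using Ī + A·d² with d = y − 77.2213:
  bottom plate: d = -63.2213 mm → contributes +25 023 568 mm⁴
  web plate: d = 45.7787 mm → contributes +7 758 113 mm⁴
  top plate: d = 153.779 mm → contributes +49 304 774 mm⁴
Total I = 82 086 455 mm⁴.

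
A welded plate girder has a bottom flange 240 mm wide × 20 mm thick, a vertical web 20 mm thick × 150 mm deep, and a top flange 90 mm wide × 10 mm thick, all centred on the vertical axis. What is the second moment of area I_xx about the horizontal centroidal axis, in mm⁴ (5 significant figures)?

Decompose the section into non-overlapping parts with the origin at the bottom-left of its bounding rectangle.
Bottom plate: 240 × 20, A = 4 800 mm², y = 10 mm, Ī = 160 000 mm⁴.
Web plate: 20 × 150, A = 3 000 mm², y = 95 mm, Ī = 5 625 000 mm⁴.
Top plate: 90 × 10, A = 900 mm², y = 175 mm, Ī = 7 500 mm⁴.
Centroid: ȳ = ΣA·y / ΣA = 56.37931 mm.
Transfer each piece to the horizontal centroidal axis using Ī + A·d² with d = y − 56.37931:
  bottom plate: d = -46.37931 mm → contributes +10 484 994 mm⁴
  web plate: d = 38.62069 mm → contributes +10 099 673 mm⁴
  top plate: d = 118.6207 mm → contributes +12 671 281 mm⁴
Total I = 33 255 948 mm⁴.

I_xx ≈ 3.3256 × 10⁷ mm⁴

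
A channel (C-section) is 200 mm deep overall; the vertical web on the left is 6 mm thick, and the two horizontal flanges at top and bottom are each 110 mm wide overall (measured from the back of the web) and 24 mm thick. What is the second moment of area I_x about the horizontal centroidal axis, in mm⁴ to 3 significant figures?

Treat the section as a set of non-overlapping primitives; coordinates are from the bounding-box lower-left.
Web: 6 × 200, A = 1 200 mm², y = 100 mm, Ī = 4 000 000 mm⁴.
Top flange (beyond web): 104 × 24, A = 2 496 mm², y = 188 mm, Ī = 119 808 mm⁴.
Bottom flange (beyond web): 104 × 24, A = 2 496 mm², y = 12 mm, Ī = 119 808 mm⁴.
By symmetry the centroid is at mid-height, ȳ = 100 mm.
Transfer each piece to the horizontal centroidal axis using Ī + A·d² with d = y − 100:
  web: d = 0 mm → contributes +4 000 000 mm⁴
  top flange (beyond web): d = 88 mm → contributes +19 448 832 mm⁴
  bottom flange (beyond web): d = -88 mm → contributes +19 448 832 mm⁴
Total I = 42 897 664 mm⁴.

I_x ≈ 4.29 × 10⁷ mm⁴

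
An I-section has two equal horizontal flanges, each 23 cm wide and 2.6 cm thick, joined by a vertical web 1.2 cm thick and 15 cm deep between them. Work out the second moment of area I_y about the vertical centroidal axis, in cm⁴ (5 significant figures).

I_y ≈ 5274.5 cm⁴

Break the section into simple shapes (no overlaps), measuring from the bottom-left corner of the bounding box.
Bottom flange: 23 × 2.6, A = 59.8 cm², x = 11.5 cm, Ī = 2636.183 cm⁴.
Web: 1.2 × 15, A = 18 cm², x = 11.5 cm, Ī = 2.16 cm⁴.
Top flange: 23 × 2.6, A = 59.8 cm², x = 11.5 cm, Ī = 2636.183 cm⁴.
By symmetry the centroid is at mid-width, x̄ = 11.5 cm.
All pieces are centred on the vertical centroidal axis, so I = ΣĪ = 5274.527 cm⁴.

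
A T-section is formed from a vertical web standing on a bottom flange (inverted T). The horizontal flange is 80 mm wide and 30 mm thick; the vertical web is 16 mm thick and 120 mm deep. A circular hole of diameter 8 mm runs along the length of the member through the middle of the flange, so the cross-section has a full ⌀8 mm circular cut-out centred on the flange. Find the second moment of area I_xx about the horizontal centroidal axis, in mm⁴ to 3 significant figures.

I_xx ≈ 8.43 × 10⁶ mm⁴

Treat the section as a set of non-overlapping primitives; coordinates are from the bounding-box lower-left.
Flange: 80 × 30, A = 2 400 mm², y = 15 mm, Ī = 180 000 mm⁴.
Web: 16 × 120, A = 1 920 mm², y = 90 mm, Ī = 2 304 000 mm⁴.
Hole (subtracted): ⌀8, A = 50.265 mm², y = 15 mm, Ī = 201.06 mm⁴.
Centroid: ȳ = ΣA·y / ΣA = 48.726 mm.
Transfer each piece to the horizontal centroidal axis using Ī + A·d² with d = y − 48.726:
  flange: d = -33.726 mm → contributes +2 909 823 mm⁴
  web: d = 41.274 mm → contributes +5 574 842 mm⁴
  hole: d = -33.726 mm → contributes −57 374 mm⁴
Total I = 8 427 291 mm⁴.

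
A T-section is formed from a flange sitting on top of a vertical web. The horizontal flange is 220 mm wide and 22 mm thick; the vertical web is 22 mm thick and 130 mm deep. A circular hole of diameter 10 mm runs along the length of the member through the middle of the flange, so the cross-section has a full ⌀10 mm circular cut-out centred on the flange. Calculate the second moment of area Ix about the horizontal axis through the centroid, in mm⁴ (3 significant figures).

Ix ≈ 1.45 × 10⁷ mm⁴

Break the section into simple shapes (no overlaps), measuring from the bottom-left corner of the bounding box.
Flange: 220 × 22, A = 4 840 mm², y = 141 mm, Ī = 195 213 mm⁴.
Web: 22 × 130, A = 2 860 mm², y = 65 mm, Ī = 4 027 833 mm⁴.
Hole (subtracted): ⌀10, A = 78.54 mm², y = 141 mm, Ī = 490.87 mm⁴.
Centroid: ȳ = ΣA·y / ΣA = 112.48 mm.
Transfer each piece to the horizontal axis through the centroid using Ī + A·d² with d = y − 112.48:
  flange: d = 28.519 mm → contributes +4 131 876 mm⁴
  web: d = -47.481 mm → contributes +10 475 420 mm⁴
  hole: d = 28.519 mm → contributes −64 372 mm⁴
Total I = 14 542 924 mm⁴.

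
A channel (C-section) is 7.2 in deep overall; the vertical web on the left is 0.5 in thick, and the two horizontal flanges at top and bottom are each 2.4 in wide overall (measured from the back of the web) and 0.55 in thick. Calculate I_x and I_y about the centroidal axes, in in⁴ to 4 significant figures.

Break the section into simple shapes (no overlaps), measuring from the bottom-left corner of the bounding box.
Web: 0.5 × 7.2, A = 3.6 in², y = 3.6 in, Ī = 15.552 in⁴.
Top flange (beyond web): 1.9 × 0.55, A = 1.045 in², y = 6.925 in, Ī = 0.0263427 in⁴.
Bottom flange (beyond web): 1.9 × 0.55, A = 1.045 in², y = 0.275 in, Ī = 0.0263427 in⁴.
By symmetry the centroid is at mid-height, ȳ = 3.6 in.
Transfer each piece to the centroidal x-axis using Ī + A·d² with d = y − 3.6:
  web: d = 0 in → contributes +15.552 in⁴
  top flange (beyond web): d = 3.325 in → contributes +11.5795 in⁴
  bottom flange (beyond web): d = -3.325 in → contributes +11.5795 in⁴
Total I = 38.7109 in⁴.
For the y-axis: x̄ = 0.690773 in.
Repeating about the centroidal y-axis gives I_y = 2.60788 in⁴.

I_x ≈ 38.71 in⁴, I_y ≈ 2.608 in⁴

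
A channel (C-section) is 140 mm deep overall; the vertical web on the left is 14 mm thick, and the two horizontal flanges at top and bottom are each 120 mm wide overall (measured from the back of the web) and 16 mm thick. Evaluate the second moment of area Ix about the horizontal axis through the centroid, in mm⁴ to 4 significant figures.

Ix ≈ 1.631 × 10⁷ mm⁴

Break the section into simple shapes (no overlaps), measuring from the bottom-left corner of the bounding box.
Web: 14 × 140, A = 1 960 mm², y = 70 mm, Ī = 3 201 333 mm⁴.
Top flange (beyond web): 106 × 16, A = 1 696 mm², y = 132 mm, Ī = 36181.3 mm⁴.
Bottom flange (beyond web): 106 × 16, A = 1 696 mm², y = 8 mm, Ī = 36181.3 mm⁴.
By symmetry the centroid is at mid-height, ȳ = 70 mm.
Transfer each piece to the horizontal axis through the centroid using Ī + A·d² with d = y − 70:
  web: d = 0 mm → contributes +3 201 333 mm⁴
  top flange (beyond web): d = 62 mm → contributes +6 555 605 mm⁴
  bottom flange (beyond web): d = -62 mm → contributes +6 555 605 mm⁴
Total I = 16 312 544 mm⁴.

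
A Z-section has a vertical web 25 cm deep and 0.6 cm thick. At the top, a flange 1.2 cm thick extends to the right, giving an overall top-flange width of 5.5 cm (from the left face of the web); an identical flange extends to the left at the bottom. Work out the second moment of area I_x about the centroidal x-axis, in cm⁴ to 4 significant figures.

I_x ≈ 2448 cm⁴

Split into non-overlapping primitives; take the origin at the lower-left of the bounding box.
Web: 0.6 × 25, A = 15 cm², y = 12.5 cm, Ī = 781.25 cm⁴.
Top flange (beyond web): 4.9 × 1.2, A = 5.88 cm², y = 24.4 cm, Ī = 0.7056 cm⁴.
Bottom flange (beyond web): 4.9 × 1.2, A = 5.88 cm², y = 0.6 cm, Ī = 0.7056 cm⁴.
Centroid: ȳ = ΣA·y / ΣA = 12.5 cm.
Transfer each piece to the centroidal x-axis using Ī + A·d² with d = y − 12.5:
  web: d = 0 cm → contributes +781.25 cm⁴
  top flange (beyond web): d = 11.9 cm → contributes +833.372 cm⁴
  bottom flange (beyond web): d = -11.9 cm → contributes +833.372 cm⁴
Total I = 2447.99 cm⁴.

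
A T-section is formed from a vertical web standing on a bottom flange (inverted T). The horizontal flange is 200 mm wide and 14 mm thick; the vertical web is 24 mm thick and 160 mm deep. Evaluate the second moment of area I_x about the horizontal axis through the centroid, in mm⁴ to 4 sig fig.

Decompose the section into non-overlapping parts with the origin at the bottom-left of its bounding rectangle.
Flange: 200 × 14, A = 2 800 mm², y = 7 mm, Ī = 45733.3 mm⁴.
Web: 24 × 160, A = 3 840 mm², y = 94 mm, Ī = 8 192 000 mm⁴.
Centroid: ȳ = ΣA·y / ΣA = 57.3133 mm.
Transfer each piece to the horizontal axis through the centroid using Ī + A·d² with d = y − 57.3133:
  flange: d = -50.3133 mm → contributes +7 133 719 mm⁴
  web: d = 36.6867 mm → contributes +13 360 323 mm⁴
Total I = 20 494 042 mm⁴.

I_x ≈ 2.049 × 10⁷ mm⁴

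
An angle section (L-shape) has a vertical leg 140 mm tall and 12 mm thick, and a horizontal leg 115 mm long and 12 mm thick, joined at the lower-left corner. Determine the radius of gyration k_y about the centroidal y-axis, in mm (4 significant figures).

k_y ≈ 34.48 mm

Decompose the section into non-overlapping parts with the origin at the bottom-left of its bounding rectangle.
Vertical leg: 12 × 140, A = 1 680 mm², x = 6 mm, Ī = 20 160 mm⁴.
Horizontal leg (remainder): 103 × 12, A = 1 236 mm², x = 63.5 mm, Ī = 1 092 727 mm⁴.
Centroid: x̄ = ΣA·x / ΣA = 30.3724 mm.
Transfer each piece to the centroidal y-axis using Ī + A·d² with d = x − 30.3724:
  vertical leg: d = -24.3724 mm → contributes +1 018 106 mm⁴
  horizontal leg (remainder): d = 33.1276 mm → contributes +2 449 158 mm⁴
Total I = 3 467 264 mm⁴.
Radius of gyration: k = √(I/A) = √(3 467 264 / 2 916) = 34.4826 mm.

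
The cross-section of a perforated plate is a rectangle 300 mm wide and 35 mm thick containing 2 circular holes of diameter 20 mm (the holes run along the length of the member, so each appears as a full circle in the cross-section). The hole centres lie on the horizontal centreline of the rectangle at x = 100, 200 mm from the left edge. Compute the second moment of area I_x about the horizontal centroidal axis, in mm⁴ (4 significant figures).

Decompose the section into non-overlapping parts with the origin at the bottom-left of its bounding rectangle.
Plate: 300 × 35, A = 10 500 mm², y = 17.5 mm, Ī = 1 071 875 mm⁴.
Hole 1 (subtracted): ⌀20, A = 314.159 mm², y = 17.5 mm, Ī = 7853.98 mm⁴.
Hole 2 (subtracted): ⌀20, A = 314.159 mm², y = 17.5 mm, Ī = 7853.98 mm⁴.
By symmetry the centroid is at mid-height, ȳ = 17.5 mm.
All pieces are centred on the horizontal centroidal axis, so I = ΣĪ (holes subtracted) = 1 056 167 mm⁴.

I_x ≈ 1.056 × 10⁶ mm⁴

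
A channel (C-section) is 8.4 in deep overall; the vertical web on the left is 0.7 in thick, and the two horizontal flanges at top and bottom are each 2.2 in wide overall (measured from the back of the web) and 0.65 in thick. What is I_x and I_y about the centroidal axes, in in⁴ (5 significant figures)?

I_x ≈ 63.924 in⁴, I_y ≈ 2.3776 in⁴

Break the section into simple shapes (no overlaps), measuring from the bottom-left corner of the bounding box.
Web: 0.7 × 8.4, A = 5.88 in², y = 4.2 in, Ī = 34.5744 in⁴.
Top flange (beyond web): 1.5 × 0.65, A = 0.975 in², y = 8.075 in, Ī = 0.03432813 in⁴.
Bottom flange (beyond web): 1.5 × 0.65, A = 0.975 in², y = 0.325 in, Ī = 0.03432813 in⁴.
By symmetry the centroid is at mid-height, ȳ = 4.2 in.
Transfer each piece to the centroidal x-axis using Ī + A·d² with d = y − 4.2:
  web: d = 0 in → contributes +34.5744 in⁴
  top flange (beyond web): d = 3.875 in → contributes +14.67456 in⁴
  bottom flange (beyond web): d = -3.875 in → contributes +14.67456 in⁴
Total I = 63.92353 in⁴.
For the y-axis: x̄ = 0.6239464 in.
Repeating about the centroidal y-axis gives I_y = 2.37761 in⁴.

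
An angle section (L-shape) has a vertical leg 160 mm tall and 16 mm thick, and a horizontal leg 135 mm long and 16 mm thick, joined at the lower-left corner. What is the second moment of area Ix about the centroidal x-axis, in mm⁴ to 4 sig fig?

Split into non-overlapping primitives; take the origin at the lower-left of the bounding box.
Vertical leg: 16 × 160, A = 2 560 mm², y = 80 mm, Ī = 5 461 333 mm⁴.
Horizontal leg (remainder): 119 × 16, A = 1 904 mm², y = 8 mm, Ī = 40618.7 mm⁴.
Centroid: ȳ = ΣA·y / ΣA = 49.2903 mm.
Transfer each piece to the centroidal x-axis using Ī + A·d² with d = y − 49.2903:
  vertical leg: d = 30.7097 mm → contributes +7 875 629 mm⁴
  horizontal leg (remainder): d = -41.2903 mm → contributes +3 286 731 mm⁴
Total I = 11 162 360 mm⁴.

Ix ≈ 1.116 × 10⁷ mm⁴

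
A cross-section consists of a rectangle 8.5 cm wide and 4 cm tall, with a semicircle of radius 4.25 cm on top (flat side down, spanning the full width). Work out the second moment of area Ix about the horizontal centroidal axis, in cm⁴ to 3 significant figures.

Ix ≈ 305 cm⁴

Break the section into simple shapes (no overlaps), measuring from the bottom-left corner of the bounding box.
Rectangular body: 8.5 × 4, A = 34 cm², y = 2 cm, Ī = 45.333 cm⁴.
Semicircular cap: semicircle r = 4.25, A = 28.373 cm², y = 5.8038 cm, Ī = 35.809 cm⁴.
Centroid: ȳ = ΣA·y / ΣA = 3.7303 cm.
Transfer each piece to the horizontal centroidal axis using Ī + A·d² with d = y − 3.7303:
  rectangular body: d = -1.7303 cm → contributes +147.13 cm⁴
  semicircular cap: d = 2.0735 cm → contributes +157.79 cm⁴
Total I = 304.92 cm⁴.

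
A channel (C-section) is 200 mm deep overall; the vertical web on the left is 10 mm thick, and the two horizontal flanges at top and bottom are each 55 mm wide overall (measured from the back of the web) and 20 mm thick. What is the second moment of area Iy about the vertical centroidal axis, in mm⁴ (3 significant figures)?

Iy ≈ 1.04 × 10⁶ mm⁴

Treat the section as a set of non-overlapping primitives; coordinates are from the bounding-box lower-left.
Web: 10 × 200, A = 2 000 mm², x = 5 mm, Ī = 16 667 mm⁴.
Top flange (beyond web): 45 × 20, A = 900 mm², x = 32.5 mm, Ī = 151 875 mm⁴.
Bottom flange (beyond web): 45 × 20, A = 900 mm², x = 32.5 mm, Ī = 151 875 mm⁴.
Centroid: x̄ = ΣA·x / ΣA = 18.026 mm.
Transfer each piece to the vertical centroidal axis using Ī + A·d² with d = x − 18.026:
  web: d = -13.026 mm → contributes +356 036 mm⁴
  top flange (beyond web): d = 14.474 mm → contributes +340 414 mm⁴
  bottom flange (beyond web): d = 14.474 mm → contributes +340 414 mm⁴
Total I = 1 036 864 mm⁴.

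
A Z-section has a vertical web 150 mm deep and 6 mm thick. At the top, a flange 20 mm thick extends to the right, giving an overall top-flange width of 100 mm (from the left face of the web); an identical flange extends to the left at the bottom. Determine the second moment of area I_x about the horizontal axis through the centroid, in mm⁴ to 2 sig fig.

Decompose the section into non-overlapping parts with the origin at the bottom-left of its bounding rectangle.
Web: 6 × 150, A = 900 mm², y = 75 mm, Ī = 1 687 500 mm⁴.
Top flange (beyond web): 94 × 20, A = 1 880 mm², y = 140 mm, Ī = 62 667 mm⁴.
Bottom flange (beyond web): 94 × 20, A = 1 880 mm², y = 10 mm, Ī = 62 667 mm⁴.
Centroid: ȳ = ΣA·y / ΣA = 75 mm.
Transfer each piece to the horizontal axis through the centroid using Ī + A·d² with d = y − 75:
  web: d = 0 mm → contributes +1 687 500 mm⁴
  top flange (beyond web): d = 65 mm → contributes +8 005 667 mm⁴
  bottom flange (beyond web): d = -65 mm → contributes +8 005 667 mm⁴
Total I = 17 698 833 mm⁴.

I_x ≈ 1.8 × 10⁷ mm⁴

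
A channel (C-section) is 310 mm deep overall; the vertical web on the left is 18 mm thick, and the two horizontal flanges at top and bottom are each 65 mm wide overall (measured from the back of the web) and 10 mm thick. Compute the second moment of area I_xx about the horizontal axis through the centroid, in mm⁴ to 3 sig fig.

Treat the section as a set of non-overlapping primitives; coordinates are from the bounding-box lower-left.
Web: 18 × 310, A = 5 580 mm², y = 155 mm, Ī = 44 686 500 mm⁴.
Top flange (beyond web): 47 × 10, A = 470 mm², y = 305 mm, Ī = 3916.7 mm⁴.
Bottom flange (beyond web): 47 × 10, A = 470 mm², y = 5 mm, Ī = 3916.7 mm⁴.
By symmetry the centroid is at mid-height, ȳ = 155 mm.
Transfer each piece to the horizontal axis through the centroid using Ī + A·d² with d = y − 155:
  web: d = 0 mm → contributes +44 686 500 mm⁴
  top flange (beyond web): d = 150 mm → contributes +10 578 917 mm⁴
  bottom flange (beyond web): d = -150 mm → contributes +10 578 917 mm⁴
Total I = 65 844 333 mm⁴.

I_xx ≈ 6.58 × 10⁷ mm⁴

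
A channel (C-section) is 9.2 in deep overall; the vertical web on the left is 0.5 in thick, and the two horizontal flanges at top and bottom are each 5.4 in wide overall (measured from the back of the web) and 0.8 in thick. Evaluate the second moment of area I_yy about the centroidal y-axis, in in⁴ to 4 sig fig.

I_yy ≈ 36.92 in⁴

Break the section into simple shapes (no overlaps), measuring from the bottom-left corner of the bounding box.
Web: 0.5 × 9.2, A = 4.6 in², x = 0.25 in, Ī = 0.0958333 in⁴.
Top flange (beyond web): 4.9 × 0.8, A = 3.92 in², x = 2.95 in, Ī = 7.84327 in⁴.
Bottom flange (beyond web): 4.9 × 0.8, A = 3.92 in², x = 2.95 in, Ī = 7.84327 in⁴.
Centroid: x̄ = ΣA·x / ΣA = 1.95161 in.
Transfer each piece to the centroidal y-axis using Ī + A·d² with d = x − 1.95161:
  web: d = -1.70161 in → contributes +13.415 in⁴
  top flange (beyond web): d = 0.998392 in → contributes +11.7507 in⁴
  bottom flange (beyond web): d = 0.998392 in → contributes +11.7507 in⁴
Total I = 36.9163 in⁴.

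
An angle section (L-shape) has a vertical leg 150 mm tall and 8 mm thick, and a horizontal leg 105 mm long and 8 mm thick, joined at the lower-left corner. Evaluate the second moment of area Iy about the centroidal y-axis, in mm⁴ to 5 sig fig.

Iy ≈ 1.9137 × 10⁶ mm⁴

Split into non-overlapping primitives; take the origin at the lower-left of the bounding box.
Vertical leg: 8 × 150, A = 1 200 mm², x = 4 mm, Ī = 6 400 mm⁴.
Horizontal leg (remainder): 97 × 8, A = 776 mm², x = 56.5 mm, Ī = 608448.7 mm⁴.
Centroid: x̄ = ΣA·x / ΣA = 24.61741 mm.
Transfer each piece to the centroidal y-axis using Ī + A·d² with d = x − 24.61741:
  vertical leg: d = -20.61741 mm → contributes +516493.1 mm⁴
  horizontal leg (remainder): d = 31.88259 mm → contributes +1 397 252 mm⁴
Total I = 1 913 745 mm⁴.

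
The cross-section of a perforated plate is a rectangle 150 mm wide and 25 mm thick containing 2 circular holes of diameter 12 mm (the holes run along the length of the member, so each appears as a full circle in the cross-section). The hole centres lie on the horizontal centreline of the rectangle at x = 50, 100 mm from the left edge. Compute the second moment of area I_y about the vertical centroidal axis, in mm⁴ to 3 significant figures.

I_y ≈ 6.89 × 10⁶ mm⁴

Split into non-overlapping primitives; take the origin at the lower-left of the bounding box.
Plate: 150 × 25, A = 3 750 mm², x = 75 mm, Ī = 7 031 250 mm⁴.
Hole 1 (subtracted): ⌀12, A = 113.1 mm², x = 50 mm, Ī = 1017.9 mm⁴.
Hole 2 (subtracted): ⌀12, A = 113.1 mm², x = 100 mm, Ī = 1017.9 mm⁴.
By symmetry the centroid is at mid-width, x̄ = 75 mm.
Transfer each piece to the vertical centroidal axis using Ī + A·d² with d = x − 75:
  plate: d = 0 mm → contributes +7 031 250 mm⁴
  hole 1: d = -25 mm → contributes −71 704 mm⁴
  hole 2: d = 25 mm → contributes −71 704 mm⁴
Total I = 6 887 843 mm⁴.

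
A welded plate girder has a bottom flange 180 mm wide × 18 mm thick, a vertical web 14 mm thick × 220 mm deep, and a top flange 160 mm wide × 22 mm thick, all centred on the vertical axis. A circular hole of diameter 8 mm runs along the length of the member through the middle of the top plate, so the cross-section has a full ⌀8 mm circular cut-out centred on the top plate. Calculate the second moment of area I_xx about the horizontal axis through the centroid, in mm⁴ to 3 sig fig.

Decompose the section into non-overlapping parts with the origin at the bottom-left of its bounding rectangle.
Bottom plate: 180 × 18, A = 3 240 mm², y = 9 mm, Ī = 87 480 mm⁴.
Web plate: 14 × 220, A = 3 080 mm², y = 128 mm, Ī = 12 422 667 mm⁴.
Top plate: 160 × 22, A = 3 520 mm², y = 249 mm, Ī = 141 973 mm⁴.
Hole (subtracted): ⌀8, A = 50.265 mm², y = 249 mm, Ī = 201.06 mm⁴.
Centroid: ȳ = ΣA·y / ΣA = 131.5 mm.
Transfer each piece to the horizontal axis through the centroid using Ī + A·d² with d = y − 131.5:
  bottom plate: d = -122.5 mm → contributes +48 708 849 mm⁴
  web plate: d = -3.5014 mm → contributes +12 460 427 mm⁴
  top plate: d = 117.5 mm → contributes +48 738 807 mm⁴
  hole: d = 117.5 mm → contributes −694 162 mm⁴
Total I = 109 213 921 mm⁴.

I_xx ≈ 1.09 × 10⁸ mm⁴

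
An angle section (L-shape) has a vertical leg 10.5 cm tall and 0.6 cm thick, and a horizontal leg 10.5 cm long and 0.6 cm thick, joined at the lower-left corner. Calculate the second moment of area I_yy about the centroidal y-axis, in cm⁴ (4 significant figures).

Split into non-overlapping primitives; take the origin at the lower-left of the bounding box.
Vertical leg: 0.6 × 10.5, A = 6.3 cm², x = 0.3 cm, Ī = 0.189 cm⁴.
Horizontal leg (remainder): 9.9 × 0.6, A = 5.94 cm², x = 5.55 cm, Ī = 48.515 cm⁴.
Centroid: x̄ = ΣA·x / ΣA = 2.84779 cm.
Transfer each piece to the centroidal y-axis using Ī + A·d² with d = x − 2.84779:
  vertical leg: d = -2.54779 cm → contributes +41.0839 cm⁴
  horizontal leg (remainder): d = 2.70221 cm → contributes +91.8883 cm⁴
Total I = 132.972 cm⁴.

I_yy ≈ 133.0 cm⁴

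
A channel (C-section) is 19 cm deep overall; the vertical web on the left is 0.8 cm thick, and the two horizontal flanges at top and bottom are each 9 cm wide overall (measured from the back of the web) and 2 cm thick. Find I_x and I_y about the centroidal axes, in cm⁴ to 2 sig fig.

I_x ≈ 2800 cm⁴, I_y ≈ 390 cm⁴

Treat the section as a set of non-overlapping primitives; coordinates are from the bounding-box lower-left.
Web: 0.8 × 19, A = 15.2 cm², y = 9.5 cm, Ī = 457.3 cm⁴.
Top flange (beyond web): 8.2 × 2, A = 16.4 cm², y = 18 cm, Ī = 5.467 cm⁴.
Bottom flange (beyond web): 8.2 × 2, A = 16.4 cm², y = 1 cm, Ī = 5.467 cm⁴.
By symmetry the centroid is at mid-height, ȳ = 9.5 cm.
Transfer each piece to the centroidal x-axis using Ī + A·d² with d = y − 9.5:
  web: d = 0 cm → contributes +457.3 cm⁴
  top flange (beyond web): d = 8.5 cm → contributes +1 190 cm⁴
  bottom flange (beyond web): d = -8.5 cm → contributes +1 190 cm⁴
Total I = 2 838 cm⁴.
For the y-axis: x̄ = 3.475 cm.
Repeating about the centroidal y-axis gives I_y = 394.9 cm⁴.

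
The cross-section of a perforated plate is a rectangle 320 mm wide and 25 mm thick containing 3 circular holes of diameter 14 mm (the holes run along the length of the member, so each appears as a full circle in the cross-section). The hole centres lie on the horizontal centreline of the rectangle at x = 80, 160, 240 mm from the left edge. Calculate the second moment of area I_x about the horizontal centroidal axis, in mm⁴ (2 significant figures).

I_x ≈ 4.1 × 10⁵ mm⁴

Split into non-overlapping primitives; take the origin at the lower-left of the bounding box.
Plate: 320 × 25, A = 8 000 mm², y = 12.5 mm, Ī = 416 667 mm⁴.
Hole 1 (subtracted): ⌀14, A = 153.9 mm², y = 12.5 mm, Ī = 1 886 mm⁴.
Hole 2 (subtracted): ⌀14, A = 153.9 mm², y = 12.5 mm, Ī = 1 886 mm⁴.
Hole 3 (subtracted): ⌀14, A = 153.9 mm², y = 12.5 mm, Ī = 1 886 mm⁴.
By symmetry the centroid is at mid-height, ȳ = 12.5 mm.
All pieces are centred on the horizontal centroidal axis, so I = ΣĪ (holes subtracted) = 411 009 mm⁴.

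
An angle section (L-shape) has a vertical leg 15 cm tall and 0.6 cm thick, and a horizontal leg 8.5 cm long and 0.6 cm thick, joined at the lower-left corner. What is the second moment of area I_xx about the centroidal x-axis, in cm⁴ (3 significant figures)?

Treat the section as a set of non-overlapping primitives; coordinates are from the bounding-box lower-left.
Vertical leg: 0.6 × 15, A = 9 cm², y = 7.5 cm, Ī = 168.75 cm⁴.
Horizontal leg (remainder): 7.9 × 0.6, A = 4.74 cm², y = 0.3 cm, Ī = 0.1422 cm⁴.
Centroid: ȳ = ΣA·y / ΣA = 5.0162 cm.
Transfer each piece to the centroidal x-axis using Ī + A·d² with d = y − 5.0162:
  vertical leg: d = 2.4838 cm → contributes +224.28 cm⁴
  horizontal leg (remainder): d = -4.7162 cm → contributes +105.57 cm⁴
Total I = 329.85 cm⁴.

I_xx ≈ 330 cm⁴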